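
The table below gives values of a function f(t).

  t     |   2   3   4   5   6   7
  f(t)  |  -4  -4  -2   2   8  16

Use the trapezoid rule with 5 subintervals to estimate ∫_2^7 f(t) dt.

10

Δt = 1.
T_5 = (1/2)·[(-4) + 2·(-4) + 2·(-2) + 2·2 + 2·8 + 16] = 10.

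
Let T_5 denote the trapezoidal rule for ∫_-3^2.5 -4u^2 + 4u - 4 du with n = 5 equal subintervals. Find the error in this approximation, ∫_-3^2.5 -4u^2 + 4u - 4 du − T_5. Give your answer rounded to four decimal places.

4.4367

Exact integral: ∫_-3^2.5 f(u) du ≈ -84.333333.
T_5 = -88.77.
Error ≈ -84.333333 − (-88.77) ≈ 4.4367.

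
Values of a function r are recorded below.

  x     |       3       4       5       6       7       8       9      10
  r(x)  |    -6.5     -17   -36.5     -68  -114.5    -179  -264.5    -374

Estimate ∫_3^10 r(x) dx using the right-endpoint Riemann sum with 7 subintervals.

-1053.5

Δx = 1.
Sum = 1·[(-17) + (-36.5) + (-68) + (-114.5) + (-179) + (-264.5) + (-374)] = -1053.5.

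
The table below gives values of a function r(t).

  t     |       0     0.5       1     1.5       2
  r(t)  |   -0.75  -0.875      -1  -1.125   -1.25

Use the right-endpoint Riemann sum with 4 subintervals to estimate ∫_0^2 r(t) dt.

-2.125

Δt = 0.5.
Sum = 0.5·[(-0.875) + (-1) + (-1.125) + (-1.25)] = -2.125.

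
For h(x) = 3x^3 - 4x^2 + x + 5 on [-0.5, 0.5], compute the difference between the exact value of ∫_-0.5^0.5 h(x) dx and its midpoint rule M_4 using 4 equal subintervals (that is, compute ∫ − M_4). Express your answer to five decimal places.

Exact integral: ∫_-0.5^0.5 h(x) dx ≈ 4.6666667.
M_4 = 4.6875.
Error ≈ 4.6666667 − 4.6875 ≈ -0.02083.

-0.02083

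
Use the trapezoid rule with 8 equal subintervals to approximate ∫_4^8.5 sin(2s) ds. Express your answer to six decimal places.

0.057845

Δs = (8.5 − 4)/8 = 0.5625.
f(4) ≈ 0.989358, f(4.5625) ≈ 0.295308, f(5.125) ≈ -0.734698, f(5.6875) ≈ -0.928877, f(6.25) ≈ -0.066322, f(6.8125) ≈ 0.871685, f(7.375) ≈ 0.818022, f(7.9375) ≈ -0.166261, f(8.5) ≈ -0.961397.
T_8 = (Δs/2)·[f(s_0) + 2f(s_1) + ... + 2f(s_{7}) + f(s_8)].
Sum ≈ 0.057845.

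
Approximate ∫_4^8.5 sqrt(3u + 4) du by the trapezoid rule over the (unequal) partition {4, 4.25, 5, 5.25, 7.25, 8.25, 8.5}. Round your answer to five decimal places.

21.36718

Subinterval widths: 0.25, 0.75, 0.25, 2, 1, 0.25.
f(4) ≈ 4.00000, f(4.25) ≈ 4.09268, f(5) ≈ 4.35890, f(5.25) ≈ 4.44410, f(7.25) ≈ 5.07445, f(8.25) ≈ 5.36190, f(8.5) ≈ 5.43139.
On each subinterval the trapezoid contributes (Δu_i/2)·[f(u_{i-1}) + f(u_i)].
Sum ≈ 21.36718.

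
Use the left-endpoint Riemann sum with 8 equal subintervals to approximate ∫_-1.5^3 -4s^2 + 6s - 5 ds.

-43.69921875

Δs = (3 − (-1.5))/8 = 0.5625.
Left endpoints: -1.5, -0.9375, -0.375, 0.1875, 0.75, 1.3125, 1.875, 2.4375.
f(-1.5) = -23, f(-0.9375) = -14.140625, f(-0.375) = -7.8125, f(0.1875) = -4.015625, f(0.75) = -2.75, f(1.3125) = -4.015625, f(1.875) = -7.8125, f(2.4375) = -14.140625.
Sum = Δs · [f(-1.5) + f(-0.9375) + f(-0.375) + ...].
Sum = -43.69921875.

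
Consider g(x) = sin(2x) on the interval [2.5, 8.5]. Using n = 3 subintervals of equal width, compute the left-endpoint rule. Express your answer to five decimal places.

Δx = (8.5 − 2.5)/3 = 2.
Left endpoints: 2.5, 4.5, 6.5.
g(2.5) ≈ -0.95892, g(4.5) ≈ 0.41212, g(6.5) ≈ 0.42017.
Sum = Δx · [g(2.5) + g(4.5) + g(6.5)].
Sum ≈ -0.25328.

-0.25328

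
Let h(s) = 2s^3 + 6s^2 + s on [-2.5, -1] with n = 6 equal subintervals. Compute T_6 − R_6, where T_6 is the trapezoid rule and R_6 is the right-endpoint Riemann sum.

T_6 = 7.5234375.
R_6 = 7.4296875.
T_6 − R_6 = 0.09375.

0.09375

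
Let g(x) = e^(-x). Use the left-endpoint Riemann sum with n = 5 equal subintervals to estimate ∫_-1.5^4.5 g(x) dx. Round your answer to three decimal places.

7.677

Δx = (4.5 − (-1.5))/5 = 1.2.
Left endpoints: -1.5, -0.3, 0.9, 2.1, 3.3.
g(-1.5) ≈ 4.482, g(-0.3) ≈ 1.350, g(0.9) ≈ 0.407, g(2.1) ≈ 0.122, g(3.3) ≈ 0.037.
Sum = Δx · [g(-1.5) + g(-0.3) + g(0.9) + g(2.1) + g(3.3)].
Sum ≈ 7.677.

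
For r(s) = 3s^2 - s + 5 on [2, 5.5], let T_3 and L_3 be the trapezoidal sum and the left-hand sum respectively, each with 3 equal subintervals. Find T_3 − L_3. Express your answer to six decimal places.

T_3 ≈ 165.13194444.
L_3 ≈ 121.23611111.
T_3 − L_3 ≈ 43.895833.

43.895833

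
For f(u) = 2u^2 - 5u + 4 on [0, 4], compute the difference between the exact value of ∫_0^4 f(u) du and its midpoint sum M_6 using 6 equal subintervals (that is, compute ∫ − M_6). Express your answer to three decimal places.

0.296

Exact integral: ∫_0^4 f(u) du ≈ 18.66667.
M_6 ≈ 18.37037.
Error ≈ 18.66667 − 18.37037 ≈ 0.296.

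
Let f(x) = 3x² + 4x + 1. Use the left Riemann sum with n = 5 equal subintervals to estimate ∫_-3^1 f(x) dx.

Δx = (1 − (-3))/5 = 0.8.
Left endpoints: -3, -2.2, -1.4, -0.6, 0.2.
f(-3) = 16, f(-2.2) = 6.72, f(-1.4) = 1.28, f(-0.6) = -0.32, f(0.2) = 1.92.
Sum = Δx · [f(-3) + f(-2.2) + f(-1.4) + f(-0.6) + f(0.2)].
Sum = 20.48.

20.48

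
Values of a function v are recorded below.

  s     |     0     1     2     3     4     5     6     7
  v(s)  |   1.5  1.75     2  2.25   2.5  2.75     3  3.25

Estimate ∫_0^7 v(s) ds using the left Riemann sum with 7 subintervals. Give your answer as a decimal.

15.75

Δs = 1.
Sum = 1·[1.5 + 1.75 + 2 + 2.25 + 2.5 + 2.75 + 3] = 15.75.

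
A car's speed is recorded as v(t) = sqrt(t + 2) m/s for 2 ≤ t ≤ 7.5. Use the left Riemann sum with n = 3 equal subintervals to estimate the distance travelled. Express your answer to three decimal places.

13.171

Δt = (7.5 − 2)/3 = 11/6.
Left endpoints: 2, 23/6, 17/3.
v(2) ≈ 2.000, v(23/6) ≈ 2.415, v(17/3) ≈ 2.769.
Sum = Δt · [v(2) + v(23/6) + v(17/3)].
Sum ≈ 13.171.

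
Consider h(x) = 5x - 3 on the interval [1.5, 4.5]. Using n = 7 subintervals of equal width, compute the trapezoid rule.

Δx = (4.5 − 1.5)/7 = 3/7.
h(1.5) = 4.5, h(27/14) = 93/14, h(33/14) = 123/14, h(39/14) = 153/14, h(45/14) = 183/14, h(51/14) = 213/14, h(57/14) = 243/14, h(4.5) = 19.5.
T_7 = (Δx/2)·[h(x_0) + 2h(x_1) + ... + 2h(x_{6}) + h(x_7)].
Sum = 36.

36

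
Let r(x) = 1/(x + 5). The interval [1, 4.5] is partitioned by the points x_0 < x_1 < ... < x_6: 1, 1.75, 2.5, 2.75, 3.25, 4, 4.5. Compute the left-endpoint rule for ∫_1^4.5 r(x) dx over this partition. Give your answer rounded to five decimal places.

Subinterval widths: 0.75, 0.75, 0.25, 0.5, 0.75, 0.5.
Left endpoints: 1, 1.75, 2.5, 2.75, 3.25, 4.
r(1) = 1/6, r(1.75) = 4/27, r(2.5) = 2/15, r(2.75) = 4/31, r(3.25) = 4/33, r(4) = 1/9.
Sum = Σ Δx_i · r(x_i).
Sum ≈ 0.48043.

0.48043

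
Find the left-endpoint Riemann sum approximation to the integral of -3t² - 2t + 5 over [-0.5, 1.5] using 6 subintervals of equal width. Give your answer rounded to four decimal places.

Δt = (1.5 − (-0.5))/6 = 1/3.
Left endpoints: -0.5, -1/6, 1/6, 0.5, 5/6, 7/6.
f(-0.5) = 5.25, f(-1/6) = 5.25, f(1/6) = 55/12, f(0.5) = 3.25, f(5/6) = 1.25, f(7/6) = -17/12.
Sum = Δt · [f(-0.5) + f(-1/6) + f(1/6) + ...].
Sum ≈ 6.0556.

6.0556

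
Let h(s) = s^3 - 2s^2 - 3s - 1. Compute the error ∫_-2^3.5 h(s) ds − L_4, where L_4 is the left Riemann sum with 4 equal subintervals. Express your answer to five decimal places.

Exact integral: ∫_-2^3.5 h(s) ds ≈ -18.2760417.
L_4 ≈ -30.1318359.
Error ≈ -18.2760417 − (-30.1318359) ≈ 11.85579.

11.85579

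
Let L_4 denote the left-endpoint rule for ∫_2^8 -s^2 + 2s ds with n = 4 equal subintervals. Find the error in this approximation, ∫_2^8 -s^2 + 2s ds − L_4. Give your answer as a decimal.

Exact integral: ∫_2^8 f(s) ds = -108.
L_4 = -74.25.
Error = -108 − (-74.25) = -33.75.

-33.75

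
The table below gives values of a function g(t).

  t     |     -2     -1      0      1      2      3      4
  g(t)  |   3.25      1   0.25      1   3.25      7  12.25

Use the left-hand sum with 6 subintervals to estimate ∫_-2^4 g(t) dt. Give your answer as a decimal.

15.75

Δt = 1.
Sum = 1·[3.25 + 1 + 0.25 + 1 + 3.25 + 7] = 15.75.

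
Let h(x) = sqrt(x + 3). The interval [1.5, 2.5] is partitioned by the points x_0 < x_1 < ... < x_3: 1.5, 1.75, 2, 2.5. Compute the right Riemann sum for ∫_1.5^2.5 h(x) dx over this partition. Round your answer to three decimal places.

2.276

Subinterval widths: 0.25, 0.25, 0.5.
Right endpoints: 1.75, 2, 2.5.
h(1.75) ≈ 2.179, h(2) ≈ 2.236, h(2.5) ≈ 2.345.
Sum = Σ Δx_i · h(x_i).
Sum ≈ 2.276.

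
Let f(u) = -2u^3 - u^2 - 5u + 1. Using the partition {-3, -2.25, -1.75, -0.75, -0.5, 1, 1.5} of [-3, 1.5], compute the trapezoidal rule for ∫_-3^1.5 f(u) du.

Subinterval widths: 0.75, 0.5, 1, 0.25, 1.5, 0.5.
f(-3) = 61, f(-2.25) = 29.96875, f(-1.75) = 17.40625, f(-0.75) = 5.03125, f(-0.5) = 3.5, f(1) = -7, f(1.5) = -15.5.
On each subinterval the trapezoid contributes (Δu_i/2)·[f(u_{i-1}) + f(u_i)].
Sum = 49.9921875.

49.9921875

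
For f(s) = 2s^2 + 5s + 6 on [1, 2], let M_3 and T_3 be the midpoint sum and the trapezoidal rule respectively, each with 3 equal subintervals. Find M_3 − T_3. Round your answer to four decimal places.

M_3 ≈ 18.148148.
T_3 ≈ 18.203704.
M_3 − T_3 ≈ -0.0556.

-0.0556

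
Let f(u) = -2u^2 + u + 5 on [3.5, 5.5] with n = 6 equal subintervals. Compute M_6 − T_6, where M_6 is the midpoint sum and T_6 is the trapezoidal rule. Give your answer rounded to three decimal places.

M_6 ≈ -63.29630.
T_6 ≈ -63.40741.
M_6 − T_6 ≈ 0.111.

0.111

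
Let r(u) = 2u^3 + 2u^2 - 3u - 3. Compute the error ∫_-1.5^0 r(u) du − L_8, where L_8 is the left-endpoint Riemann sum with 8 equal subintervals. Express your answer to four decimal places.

Exact integral: ∫_-1.5^0 r(u) du = -1.40625.
L_8 ≈ -1.217285.
Error ≈ -1.40625 − (-1.217285) ≈ -0.1890.

-0.1890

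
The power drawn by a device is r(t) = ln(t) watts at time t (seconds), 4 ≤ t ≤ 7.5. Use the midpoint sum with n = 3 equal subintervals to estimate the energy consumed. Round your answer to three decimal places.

6.073

Δt = (7.5 − 4)/3 = 7/6.
Midpoints: 55/12, 5.75, 83/12.
r(55/12) ≈ 1.522, r(5.75) ≈ 1.749, r(83/12) ≈ 1.934.
Sum = Δt · [r(55/12) + r(5.75) + r(83/12)].
Sum ≈ 6.073.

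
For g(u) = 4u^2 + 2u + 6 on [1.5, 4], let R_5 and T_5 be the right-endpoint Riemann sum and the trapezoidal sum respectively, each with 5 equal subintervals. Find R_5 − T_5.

15

R_5 = 125.
T_5 = 110.
R_5 − T_5 = 15.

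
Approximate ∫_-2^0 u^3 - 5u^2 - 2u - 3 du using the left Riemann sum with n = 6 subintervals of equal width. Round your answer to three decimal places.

Δu = (0 − (-2))/6 = 1/3.
Left endpoints: -2, -5/3, -4/3, -1, -2/3, -1/3.
f(-2) = -27, f(-5/3) = -491/27, f(-4/3) = -313/27, f(-1) = -7, f(-2/3) = -113/27, f(-1/3) = -79/27.
Sum = Δu · [f(-2) + f(-5/3) + f(-4/3) + ...].
Sum ≈ -23.630.

-23.630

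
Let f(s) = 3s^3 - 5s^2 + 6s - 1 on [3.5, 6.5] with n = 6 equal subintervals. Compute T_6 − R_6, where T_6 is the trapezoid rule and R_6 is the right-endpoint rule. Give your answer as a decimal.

T_6 = 932.
R_6 = 1072.8125.
T_6 − R_6 = -140.8125.

-140.8125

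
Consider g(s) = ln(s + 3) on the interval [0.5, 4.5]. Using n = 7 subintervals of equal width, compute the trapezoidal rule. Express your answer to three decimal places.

Δs = (4.5 − 0.5)/7 = 4/7.
g(0.5) ≈ 1.253, g(15/14) ≈ 1.404, g(23/14) ≈ 1.535, g(31/14) ≈ 1.651, g(39/14) ≈ 1.755, g(47/14) ≈ 1.850, g(55/14) ≈ 1.936, g(4.5) ≈ 2.015.
T_7 = (Δs/2)·[g(s_0) + 2g(s_1) + ... + 2g(s_{6}) + g(s_7)].
Sum ≈ 6.723.

6.723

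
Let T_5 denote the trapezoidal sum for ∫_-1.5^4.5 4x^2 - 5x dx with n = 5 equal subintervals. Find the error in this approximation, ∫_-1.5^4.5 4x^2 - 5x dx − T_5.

-5.76

Exact integral: ∫_-1.5^4.5 f(x) dx = 81.
T_5 = 86.76.
Error = 81 − 86.76 = -5.76.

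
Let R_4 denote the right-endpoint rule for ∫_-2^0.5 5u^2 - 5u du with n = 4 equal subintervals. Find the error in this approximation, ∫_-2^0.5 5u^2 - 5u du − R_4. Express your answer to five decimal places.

Exact integral: ∫_-2^0.5 f(u) du ≈ 22.9166667.
R_4 = 13.96484375.
Error ≈ 22.9166667 − 13.96484375 ≈ 8.95182.

8.95182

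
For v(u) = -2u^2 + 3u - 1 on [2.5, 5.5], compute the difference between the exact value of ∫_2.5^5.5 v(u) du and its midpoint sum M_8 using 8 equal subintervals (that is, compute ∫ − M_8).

Exact integral: ∫_2.5^5.5 v(u) du = -67.5.
M_8 = -67.4296875.
Error = -67.5 − (-67.4296875) = -0.0703125.

-0.0703125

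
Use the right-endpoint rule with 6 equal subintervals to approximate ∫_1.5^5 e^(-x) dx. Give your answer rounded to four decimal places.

Δx = (5 − 1.5)/6 = 7/12.
Right endpoints: 25/12, 8/3, 3.25, 23/6, 53/12, 5.
f(25/12) ≈ 0.1245, f(8/3) ≈ 0.0695, f(3.25) ≈ 0.0388, f(23/6) ≈ 0.0216, f(53/12) ≈ 0.0121, f(5) ≈ 0.0067.
Sum = Δx · [f(25/12) + f(8/3) + f(3.25) + ...].
Sum ≈ 0.1594.

0.1594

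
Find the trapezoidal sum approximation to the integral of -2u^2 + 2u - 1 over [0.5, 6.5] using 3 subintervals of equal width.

-155

Δu = (6.5 − 0.5)/3 = 2.
f(0.5) = -0.5, f(2.5) = -8.5, f(4.5) = -32.5, f(6.5) = -72.5.
T_3 = (Δu/2)·[f(u_0) + 2f(u_1) + 2f(u_2) + f(u_3)].
Sum = -155.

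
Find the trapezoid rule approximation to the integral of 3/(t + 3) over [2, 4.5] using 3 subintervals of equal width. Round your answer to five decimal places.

1.22024

Δt = (4.5 − 2)/3 = 5/6.
f(2) = 0.6, f(17/6) = 18/35, f(11/3) = 0.45, f(4.5) = 0.4.
T_3 = (Δt/2)·[f(t_0) + 2f(t_1) + 2f(t_2) + f(t_3)].
Sum ≈ 1.22024.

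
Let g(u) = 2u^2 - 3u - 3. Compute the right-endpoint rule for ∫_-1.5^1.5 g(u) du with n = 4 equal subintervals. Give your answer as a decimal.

-7.3125

Δu = (1.5 − (-1.5))/4 = 0.75.
Right endpoints: -0.75, 0, 0.75, 1.5.
g(-0.75) = 0.375, g(0) = -3, g(0.75) = -4.125, g(1.5) = -3.
Sum = Δu · [g(-0.75) + g(0) + g(0.75) + g(1.5)].
Sum = -7.3125.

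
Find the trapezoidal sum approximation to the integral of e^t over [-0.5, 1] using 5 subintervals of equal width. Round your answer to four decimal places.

2.1276

Δt = (1 − (-0.5))/5 = 0.3.
f(-0.5) ≈ 0.6065, f(-0.2) ≈ 0.8187, f(0.1) ≈ 1.1052, f(0.4) ≈ 1.4918, f(0.7) ≈ 2.0138, f(1) ≈ 2.7183.
T_5 = (Δt/2)·[f(t_0) + 2f(t_1) + ... + 2f(t_{4}) + f(t_5)].
Sum ≈ 2.1276.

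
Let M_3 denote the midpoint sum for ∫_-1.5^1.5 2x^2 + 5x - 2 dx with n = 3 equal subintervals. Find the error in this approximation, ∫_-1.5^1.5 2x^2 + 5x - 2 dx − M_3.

Exact integral: ∫_-1.5^1.5 f(x) dx = -1.5.
M_3 = -2.
Error = -1.5 − (-2) = 0.5.

0.5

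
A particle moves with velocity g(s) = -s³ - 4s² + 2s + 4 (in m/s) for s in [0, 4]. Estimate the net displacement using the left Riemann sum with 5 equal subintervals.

Δs = (4 − 0)/5 = 0.8.
Left endpoints: 0, 0.8, 1.6, 2.4, 3.2.
g(0) = 4, g(0.8) = 2.528, g(1.6) = -7.136, g(2.4) = -28.064, g(3.2) = -63.328.
Sum = Δs · [g(0) + g(0.8) + g(1.6) + g(2.4) + g(3.2)].
Sum = -73.6.

-73.6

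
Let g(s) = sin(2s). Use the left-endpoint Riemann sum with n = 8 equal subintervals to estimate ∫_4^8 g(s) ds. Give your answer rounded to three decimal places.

Δs = (8 − 4)/8 = 0.5.
Left endpoints: 4, 4.5, 5, 5.5, 6, 6.5, 7, 7.5.
g(4) ≈ 0.989, g(4.5) ≈ 0.412, g(5) ≈ -0.544, g(5.5) ≈ -1.000, g(6) ≈ -0.537, g(6.5) ≈ 0.420, g(7) ≈ 0.991, g(7.5) ≈ 0.650.
Sum = Δs · [g(4) + g(4.5) + g(5) + ...].
Sum ≈ 0.691.

0.691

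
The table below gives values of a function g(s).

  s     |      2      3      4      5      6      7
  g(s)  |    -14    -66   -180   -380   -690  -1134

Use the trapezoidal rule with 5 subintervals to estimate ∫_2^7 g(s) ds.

Δs = 1.
T_5 = (1/2)·[(-14) + 2·(-66) + 2·(-180) + 2·(-380) + 2·(-690) + (-1134)] = -1890.

-1890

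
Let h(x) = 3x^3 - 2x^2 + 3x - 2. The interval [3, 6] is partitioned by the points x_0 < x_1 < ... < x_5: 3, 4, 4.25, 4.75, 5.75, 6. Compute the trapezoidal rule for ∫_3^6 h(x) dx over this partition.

833.234375

Subinterval widths: 1, 0.25, 0.5, 1, 0.25.
h(3) = 70, h(4) = 170, h(4.25) = 204.921875, h(4.75) = 288.640625, h(5.75) = 519.453125, h(6) = 592.
On each subinterval the trapezoid contributes (Δx_i/2)·[h(x_{i-1}) + h(x_i)].
Sum = 833.234375.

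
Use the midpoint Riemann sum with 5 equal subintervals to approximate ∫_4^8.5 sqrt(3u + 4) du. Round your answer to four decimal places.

Δu = (8.5 − 4)/5 = 0.9.
Midpoints: 4.45, 5.35, 6.25, 7.15, 8.05.
f(4.45) ≈ 4.1653, f(5.35) ≈ 4.4777, f(6.25) ≈ 4.7697, f(7.15) ≈ 5.0448, f(8.05) ≈ 5.3057.
Sum = Δu · [f(4.45) + f(5.35) + f(6.25) + f(7.15) + f(8.05)].
Sum ≈ 21.3869.

21.3869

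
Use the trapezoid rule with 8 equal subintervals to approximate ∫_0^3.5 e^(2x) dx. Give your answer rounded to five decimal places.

582.33040

Δx = (3.5 − 0)/8 = 0.4375.
f(0) ≈ 1.00000, f(0.4375) ≈ 2.39888, f(0.875) ≈ 5.75460, f(1.3125) ≈ 13.80457, f(1.75) ≈ 33.11545, f(2.1875) ≈ 79.43984, f(2.625) ≈ 190.56627, f(3.0625) ≈ 457.14471, f(3.5) ≈ 1096.63316.
T_8 = (Δx/2)·[f(x_0) + 2f(x_1) + ... + 2f(x_{7}) + f(x_8)].
Sum ≈ 582.33040.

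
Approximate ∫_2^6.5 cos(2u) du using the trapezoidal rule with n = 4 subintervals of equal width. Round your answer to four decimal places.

Δu = (6.5 − 2)/4 = 1.125.
f(2) ≈ -0.6536, f(3.125) ≈ 0.9994, f(4.25) ≈ -0.6020, f(5.375) ≈ -0.2431, f(6.5) ≈ 0.9074.
T_4 = (Δu/2)·[f(u_0) + 2f(u_1) + 2f(u_2) + 2f(u_3) + f(u_4)].
Sum ≈ 0.3164.

0.3164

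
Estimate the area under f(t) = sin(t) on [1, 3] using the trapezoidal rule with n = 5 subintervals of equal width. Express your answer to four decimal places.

1.5098

Δt = (3 − 1)/5 = 0.4.
f(1) ≈ 0.8415, f(1.4) ≈ 0.9854, f(1.8) ≈ 0.9738, f(2.2) ≈ 0.8085, f(2.6) ≈ 0.5155, f(3) ≈ 0.1411.
T_5 = (Δt/2)·[f(t_0) + 2f(t_1) + ... + 2f(t_{4}) + f(t_5)].
Sum ≈ 1.5098.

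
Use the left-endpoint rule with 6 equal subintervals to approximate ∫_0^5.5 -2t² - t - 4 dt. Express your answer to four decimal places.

Δt = (5.5 − 0)/6 = 11/12.
Left endpoints: 0, 11/12, 11/6, 2.75, 11/3, 55/12.
f(0) = -4, f(11/12) = -475/72, f(11/6) = -113/9, f(2.75) = -21.875, f(11/3) = -311/9, f(55/12) = -3643/72.
Sum = Δt · [f(0) + f(11/12) + f(11/6) + ...].
Sum ≈ -119.3322.

-119.3322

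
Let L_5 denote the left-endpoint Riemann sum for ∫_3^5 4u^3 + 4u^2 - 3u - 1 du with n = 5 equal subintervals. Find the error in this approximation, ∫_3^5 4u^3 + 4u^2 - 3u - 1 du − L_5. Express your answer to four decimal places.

87.2267

Exact integral: ∫_3^5 f(u) du ≈ 648.666667.
L_5 = 561.44.
Error ≈ 648.666667 − 561.44 ≈ 87.2267.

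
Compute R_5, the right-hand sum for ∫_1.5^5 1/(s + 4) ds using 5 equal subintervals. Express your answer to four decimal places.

0.4686

Δs = (5 − 1.5)/5 = 0.7.
Right endpoints: 2.2, 2.9, 3.6, 4.3, 5.
f(2.2) = 5/31, f(2.9) = 10/69, f(3.6) = 5/38, f(4.3) = 10/83, f(5) = 1/9.
Sum = Δs · [f(2.2) + f(2.9) + f(3.6) + f(4.3) + f(5)].
Sum ≈ 0.4686.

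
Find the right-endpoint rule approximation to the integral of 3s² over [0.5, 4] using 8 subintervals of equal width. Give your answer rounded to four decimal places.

74.5459

Δs = (4 − 0.5)/8 = 0.4375.
Right endpoints: 0.9375, 1.375, 1.8125, 2.25, 2.6875, 3.125, 3.5625, 4.
f(0.9375) = 2.63671875, f(1.375) = 5.671875, f(1.8125) = 9.85546875, f(2.25) = 15.1875, f(2.6875) = 21.66796875, f(3.125) = 29.296875, f(3.5625) = 38.07421875, f(4) = 48.
Sum = Δs · [f(0.9375) + f(1.375) + f(1.8125) + ...].
Sum ≈ 74.5459.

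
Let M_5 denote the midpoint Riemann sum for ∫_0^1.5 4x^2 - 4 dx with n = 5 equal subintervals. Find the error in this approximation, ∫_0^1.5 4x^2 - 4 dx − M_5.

0.045

Exact integral: ∫_0^1.5 f(x) dx = -1.5.
M_5 = -1.545.
Error = -1.5 − (-1.545) = 0.045.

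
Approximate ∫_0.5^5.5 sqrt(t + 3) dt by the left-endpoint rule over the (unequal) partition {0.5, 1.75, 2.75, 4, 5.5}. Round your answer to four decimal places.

11.4840

Subinterval widths: 1.25, 1, 1.25, 1.5.
Left endpoints: 0.5, 1.75, 2.75, 4.
f(0.5) ≈ 1.8708, f(1.75) ≈ 2.1794, f(2.75) ≈ 2.3979, f(4) ≈ 2.6458.
Sum = Σ Δt_i · f(t_i).
Sum ≈ 11.4840.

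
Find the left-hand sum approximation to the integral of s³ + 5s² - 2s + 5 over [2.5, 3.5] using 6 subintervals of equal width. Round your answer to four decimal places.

Δs = (3.5 − 2.5)/6 = 1/6.
Left endpoints: 2.5, 8/3, 17/6, 3, 19/6, 10/3.
f(2.5) = 46.875, f(8/3) = 1463/27, f(17/6) = 13439/216, f(3) = 71, f(19/6) = 17401/216, f(10/3) = 2455/27.
Sum = Δs · [f(2.5) + f(8/3) + f(17/6) + ...].
Sum ≈ 67.6273.

67.6273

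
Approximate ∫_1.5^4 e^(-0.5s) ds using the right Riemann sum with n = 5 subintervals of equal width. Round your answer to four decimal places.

Δs = (4 − 1.5)/5 = 0.5.
Right endpoints: 2, 2.5, 3, 3.5, 4.
f(2) ≈ 0.3679, f(2.5) ≈ 0.2865, f(3) ≈ 0.2231, f(3.5) ≈ 0.1738, f(4) ≈ 0.1353.
Sum = Δs · [f(2) + f(2.5) + f(3) + f(3.5) + f(4)].
Sum ≈ 0.5933.

0.5933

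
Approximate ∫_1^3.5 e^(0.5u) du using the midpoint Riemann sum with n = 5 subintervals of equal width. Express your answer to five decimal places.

Δu = (3.5 − 1)/5 = 0.5.
Midpoints: 1.25, 1.75, 2.25, 2.75, 3.25.
f(1.25) ≈ 1.86825, f(1.75) ≈ 2.39888, f(2.25) ≈ 3.08022, f(2.75) ≈ 3.95508, f(3.25) ≈ 5.07842.
Sum = Δu · [f(1.25) + f(1.75) + f(2.25) + f(2.75) + f(3.25)].
Sum ≈ 8.19042.

8.19042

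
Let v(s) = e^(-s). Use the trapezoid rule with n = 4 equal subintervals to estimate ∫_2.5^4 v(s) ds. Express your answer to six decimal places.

0.064515

Δs = (4 − 2.5)/4 = 0.375.
v(2.5) ≈ 0.082085, v(2.875) ≈ 0.056416, v(3.25) ≈ 0.038774, v(3.625) ≈ 0.026649, v(4) ≈ 0.018316.
T_4 = (Δs/2)·[v(s_0) + 2v(s_1) + 2v(s_2) + 2v(s_3) + v(s_4)].
Sum ≈ 0.064515.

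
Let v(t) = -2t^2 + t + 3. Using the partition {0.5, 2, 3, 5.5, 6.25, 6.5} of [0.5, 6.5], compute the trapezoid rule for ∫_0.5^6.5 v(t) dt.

Subinterval widths: 1.5, 1, 2.5, 0.75, 0.25.
v(0.5) = 3, v(2) = -3, v(3) = -12, v(5.5) = -52, v(6.25) = -68.875, v(6.5) = -75.
On each subinterval the trapezoid contributes (Δt_i/2)·[v(t_{i-1}) + v(t_i)].
Sum = -150.8125.

-150.8125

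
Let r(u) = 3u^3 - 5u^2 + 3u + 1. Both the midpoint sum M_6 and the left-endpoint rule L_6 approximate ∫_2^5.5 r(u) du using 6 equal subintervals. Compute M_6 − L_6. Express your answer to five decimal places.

M_6 ≈ 450.3601707.
L_6 ≈ 355.5609086.
M_6 − L_6 ≈ 94.79926.

94.79926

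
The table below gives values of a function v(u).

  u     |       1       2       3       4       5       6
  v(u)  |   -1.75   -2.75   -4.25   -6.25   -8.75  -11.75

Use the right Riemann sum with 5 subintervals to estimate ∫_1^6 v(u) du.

-33.75

Δu = 1.
Sum = 1·[(-2.75) + (-4.25) + (-6.25) + (-8.75) + (-11.75)] = -33.75.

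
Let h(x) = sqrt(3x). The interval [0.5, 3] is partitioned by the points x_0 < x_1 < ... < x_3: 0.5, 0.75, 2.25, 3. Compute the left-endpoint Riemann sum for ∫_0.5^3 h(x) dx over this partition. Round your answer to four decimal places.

4.5047

Subinterval widths: 0.25, 1.5, 0.75.
Left endpoints: 0.5, 0.75, 2.25.
h(0.5) ≈ 1.2247, h(0.75) ≈ 1.5000, h(2.25) ≈ 2.5981.
Sum = Σ Δx_i · h(x_i).
Sum ≈ 4.5047.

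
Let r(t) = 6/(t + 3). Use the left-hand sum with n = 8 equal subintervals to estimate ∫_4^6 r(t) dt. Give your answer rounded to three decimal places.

Δt = (6 − 4)/8 = 0.25.
Left endpoints: 4, 4.25, 4.5, 4.75, 5, 5.25, 5.5, 5.75.
r(4) = 6/7, r(4.25) = 24/29, r(4.5) = 0.8, r(4.75) = 24/31, r(5) = 0.75, r(5.25) = 8/11, r(5.5) = 12/17, r(5.75) = 24/35.
Sum = Δt · [r(4) + r(4.25) + r(4.5) + ...].
Sum ≈ 1.532.

1.532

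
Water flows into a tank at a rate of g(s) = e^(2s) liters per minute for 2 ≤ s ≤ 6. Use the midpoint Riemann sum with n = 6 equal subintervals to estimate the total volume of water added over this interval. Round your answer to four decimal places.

Δs = (6 − 2)/6 = 2/3.
Midpoints: 7/3, 3, 11/3, 13/3, 5, 17/3.
g(7/3) ≈ 106.3427, g(3) ≈ 403.4288, g(11/3) ≈ 1530.4749, g(13/3) ≈ 5806.1133, g(5) ≈ 22026.4658, g(17/3) ≈ 83561.0961.
Sum = Δs · [g(7/3) + g(3) + g(11/3) + ...].
Sum ≈ 75622.6144.

75622.6144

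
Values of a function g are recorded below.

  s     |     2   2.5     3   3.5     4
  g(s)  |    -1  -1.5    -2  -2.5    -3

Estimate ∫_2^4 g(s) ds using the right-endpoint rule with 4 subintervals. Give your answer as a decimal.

-4.5

Δs = 0.5.
Sum = 0.5·[(-1.5) + (-2) + (-2.5) + (-3)] = -4.5.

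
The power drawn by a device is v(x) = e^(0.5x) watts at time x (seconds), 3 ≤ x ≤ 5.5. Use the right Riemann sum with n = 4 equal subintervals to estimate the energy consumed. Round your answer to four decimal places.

Δx = (5.5 − 3)/4 = 0.625.
Right endpoints: 3.625, 4.25, 4.875, 5.5.
v(3.625) ≈ 6.1257, v(4.25) ≈ 8.3729, v(4.875) ≈ 11.4444, v(5.5) ≈ 15.6426.
Sum = Δx · [v(3.625) + v(4.25) + v(4.875) + v(5.5)].
Sum ≈ 25.9910.

25.9910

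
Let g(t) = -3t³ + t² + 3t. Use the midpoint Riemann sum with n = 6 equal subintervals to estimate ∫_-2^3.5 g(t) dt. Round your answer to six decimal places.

Δt = (3.5 − (-2))/6 = 11/12.
Midpoints: -37/24, -0.625, 7/24, 29/24, 2.125, 73/24.
g(-37/24) = 4477/512, g(-0.625) = -385/512, g(7/24) = 4081/4608, g(29/24) = -319/1536, g(2.125) = -9163/512, g(73/24) = -304337/4608.
Sum = Δt · [g(-37/24) + g(-0.625) + g(7/24) + ...].
Sum ≈ -68.999060.

-68.999060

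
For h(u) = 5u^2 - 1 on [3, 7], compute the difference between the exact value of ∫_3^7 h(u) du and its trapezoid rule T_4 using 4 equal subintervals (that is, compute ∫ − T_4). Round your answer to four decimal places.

Exact integral: ∫_3^7 h(u) du ≈ 522.666667.
T_4 = 526.
Error ≈ 522.666667 − 526 ≈ -3.3333.

-3.3333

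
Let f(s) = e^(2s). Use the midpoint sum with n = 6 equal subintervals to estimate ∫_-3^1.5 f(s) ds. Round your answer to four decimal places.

9.1585

Δs = (1.5 − (-3))/6 = 0.75.
Midpoints: -2.625, -1.875, -1.125, -0.375, 0.375, 1.125.
f(-2.625) ≈ 0.0052, f(-1.875) ≈ 0.0235, f(-1.125) ≈ 0.1054, f(-0.375) ≈ 0.4724, f(0.375) ≈ 2.1170, f(1.125) ≈ 9.4877.
Sum = Δs · [f(-2.625) + f(-1.875) + f(-1.125) + ...].
Sum ≈ 9.1585.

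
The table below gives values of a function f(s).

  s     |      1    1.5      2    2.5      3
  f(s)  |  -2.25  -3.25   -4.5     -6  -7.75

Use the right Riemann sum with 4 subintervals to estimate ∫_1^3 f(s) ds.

-10.75

Δs = 0.5.
Sum = 0.5·[(-3.25) + (-4.5) + (-6) + (-7.75)] = -10.75.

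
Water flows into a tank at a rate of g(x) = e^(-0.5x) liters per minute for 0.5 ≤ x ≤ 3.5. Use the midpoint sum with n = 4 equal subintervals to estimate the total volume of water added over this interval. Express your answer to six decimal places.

1.202992

Δx = (3.5 − 0.5)/4 = 0.75.
Midpoints: 0.875, 1.625, 2.375, 3.125.
g(0.875) ≈ 0.645649, g(1.625) ≈ 0.443747, g(2.375) ≈ 0.304983, g(3.125) ≈ 0.209611.
Sum = Δx · [g(0.875) + g(1.625) + g(2.375) + g(3.125)].
Sum ≈ 1.202992.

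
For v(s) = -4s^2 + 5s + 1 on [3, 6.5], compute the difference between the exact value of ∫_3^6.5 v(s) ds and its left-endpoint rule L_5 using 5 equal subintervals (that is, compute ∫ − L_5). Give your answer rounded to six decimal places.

Exact integral: ∫_3^6.5 v(s) ds ≈ -243.54166667.
L_5 = -204.26.
Error ≈ -243.54166667 − (-204.26) ≈ -39.281667.

-39.281667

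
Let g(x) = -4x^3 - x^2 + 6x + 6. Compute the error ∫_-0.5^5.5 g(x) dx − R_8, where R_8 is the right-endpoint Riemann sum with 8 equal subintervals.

Exact integral: ∫_-0.5^5.5 g(x) dx = -844.5.
R_8 = -1109.4375.
Error = -844.5 − (-1109.4375) = 264.9375.

264.9375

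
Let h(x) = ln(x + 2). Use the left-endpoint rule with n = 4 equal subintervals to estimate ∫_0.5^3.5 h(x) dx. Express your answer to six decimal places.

3.779539

Δx = (3.5 − 0.5)/4 = 0.75.
Left endpoints: 0.5, 1.25, 2, 2.75.
h(0.5) ≈ 0.916291, h(1.25) ≈ 1.178655, h(2) ≈ 1.386294, h(2.75) ≈ 1.558145.
Sum = Δx · [h(0.5) + h(1.25) + h(2) + h(2.75)].
Sum ≈ 3.779539.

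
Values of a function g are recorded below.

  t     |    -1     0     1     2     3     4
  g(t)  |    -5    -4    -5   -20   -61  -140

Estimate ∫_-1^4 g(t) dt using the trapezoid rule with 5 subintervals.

-162.5

Δt = 1.
T_5 = (1/2)·[(-5) + 2·(-4) + 2·(-5) + 2·(-20) + 2·(-61) + (-140)] = -162.5.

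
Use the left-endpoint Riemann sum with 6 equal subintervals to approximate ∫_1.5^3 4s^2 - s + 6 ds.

34

Δs = (3 − 1.5)/6 = 0.25.
Left endpoints: 1.5, 1.75, 2, 2.25, 2.5, 2.75.
f(1.5) = 13.5, f(1.75) = 16.5, f(2) = 20, f(2.25) = 24, f(2.5) = 28.5, f(2.75) = 33.5.
Sum = Δs · [f(1.5) + f(1.75) + f(2) + ...].
Sum = 34.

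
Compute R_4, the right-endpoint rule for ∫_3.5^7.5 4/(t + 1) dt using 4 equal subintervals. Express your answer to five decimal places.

Δt = (7.5 − 3.5)/4 = 1.
Right endpoints: 4.5, 5.5, 6.5, 7.5.
f(4.5) = 8/11, f(5.5) = 8/13, f(6.5) = 8/15, f(7.5) = 8/17.
Sum = Δt · [f(4.5) + f(5.5) + f(6.5) + f(7.5)].
Sum ≈ 2.34658.

2.34658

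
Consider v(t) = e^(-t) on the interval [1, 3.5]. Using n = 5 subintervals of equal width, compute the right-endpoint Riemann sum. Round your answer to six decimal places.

Δt = (3.5 − 1)/5 = 0.5.
Right endpoints: 1.5, 2, 2.5, 3, 3.5.
v(1.5) ≈ 0.223130, v(2) ≈ 0.135335, v(2.5) ≈ 0.082085, v(3) ≈ 0.049787, v(3.5) ≈ 0.030197.
Sum = Δt · [v(1.5) + v(2) + v(2.5) + v(3) + v(3.5)].
Sum ≈ 0.260267.

0.260267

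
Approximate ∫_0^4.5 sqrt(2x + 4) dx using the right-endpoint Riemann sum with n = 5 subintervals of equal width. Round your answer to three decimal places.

Δx = (4.5 − 0)/5 = 0.9.
Right endpoints: 0.9, 1.8, 2.7, 3.6, 4.5.
f(0.9) ≈ 2.408, f(1.8) ≈ 2.757, f(2.7) ≈ 3.066, f(3.6) ≈ 3.347, f(4.5) ≈ 3.606.
Sum = Δx · [f(0.9) + f(1.8) + f(2.7) + f(3.6) + f(4.5)].
Sum ≈ 13.665.

13.665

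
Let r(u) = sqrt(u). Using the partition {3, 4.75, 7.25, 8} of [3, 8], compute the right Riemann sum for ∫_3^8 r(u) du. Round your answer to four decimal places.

Subinterval widths: 1.75, 2.5, 0.75.
Right endpoints: 4.75, 7.25, 8.
r(4.75) ≈ 2.1794, r(7.25) ≈ 2.6926, r(8) ≈ 2.8284.
Sum = Σ Δu_i · r(u_i).
Sum ≈ 12.6668.

12.6668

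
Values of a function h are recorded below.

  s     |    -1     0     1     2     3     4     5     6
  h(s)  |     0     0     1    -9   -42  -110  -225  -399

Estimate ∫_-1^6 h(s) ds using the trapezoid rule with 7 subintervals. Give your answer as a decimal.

-584.5

Δs = 1.
T_7 = (1/2)·[0 + 2·0 + 2·1 + 2·(-9) + 2·(-42) + 2·(-110) + 2·(-225) + (-399)] = -584.5.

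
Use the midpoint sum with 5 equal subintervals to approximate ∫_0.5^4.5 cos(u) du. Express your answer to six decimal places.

Δu = (4.5 − 0.5)/5 = 0.8.
Midpoints: 0.9, 1.7, 2.5, 3.3, 4.1.
f(0.9) ≈ 0.621610, f(1.7) ≈ -0.128844, f(2.5) ≈ -0.801144, f(3.3) ≈ -0.987480, f(4.1) ≈ -0.574824.
Sum = Δu · [f(0.9) + f(1.7) + f(2.5) + f(3.3) + f(4.1)].
Sum ≈ -1.496545.

-1.496545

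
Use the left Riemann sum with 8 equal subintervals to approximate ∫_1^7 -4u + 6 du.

Δu = (7 − 1)/8 = 0.75.
Left endpoints: 1, 1.75, 2.5, 3.25, 4, 4.75, 5.5, 6.25.
f(1) = 2, f(1.75) = -1, f(2.5) = -4, f(3.25) = -7, f(4) = -10, f(4.75) = -13, f(5.5) = -16, f(6.25) = -19.
Sum = Δu · [f(1) + f(1.75) + f(2.5) + ...].
Sum = -51.

-51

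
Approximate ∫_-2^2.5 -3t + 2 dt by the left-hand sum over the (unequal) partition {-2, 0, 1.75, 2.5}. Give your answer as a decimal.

Subinterval widths: 2, 1.75, 0.75.
Left endpoints: -2, 0, 1.75.
f(-2) = 8, f(0) = 2, f(1.75) = -3.25.
Sum = Σ Δt_i · f(t_i).
Sum = 17.0625.

17.0625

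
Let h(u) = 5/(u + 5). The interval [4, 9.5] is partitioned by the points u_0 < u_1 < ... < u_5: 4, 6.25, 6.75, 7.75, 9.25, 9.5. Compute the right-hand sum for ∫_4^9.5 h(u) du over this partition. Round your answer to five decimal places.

2.21745

Subinterval widths: 2.25, 0.5, 1, 1.5, 0.25.
Right endpoints: 6.25, 6.75, 7.75, 9.25, 9.5.
h(6.25) = 4/9, h(6.75) = 20/47, h(7.75) = 20/51, h(9.25) = 20/57, h(9.5) = 10/29.
Sum = Σ Δu_i · h(u_i).
Sum ≈ 2.21745.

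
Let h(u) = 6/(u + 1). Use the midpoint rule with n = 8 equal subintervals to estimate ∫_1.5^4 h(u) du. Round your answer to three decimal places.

Δu = (4 − 1.5)/8 = 0.3125.
Midpoints: 1.65625, 1.96875, 2.28125, 2.59375, 2.90625, 3.21875, 3.53125, 3.84375.
h(1.65625) = 192/85, h(1.96875) = 192/95, h(2.28125) = 64/35, h(2.59375) = 192/115, h(2.90625) = 1.536, h(3.21875) = 64/45, h(3.53125) = 192/145, h(3.84375) = 192/155.
Sum = Δu · [h(1.65625) + h(1.96875) + h(2.28125) + ...].
Sum ≈ 4.156.

4.156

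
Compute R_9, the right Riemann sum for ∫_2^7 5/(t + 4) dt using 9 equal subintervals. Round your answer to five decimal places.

2.92797

Δt = (7 − 2)/9 = 5/9.
Right endpoints: 23/9, 28/9, 11/3, 38/9, 43/9, 16/3, 53/9, 58/9, 7.
f(23/9) = 45/59, f(28/9) = 0.703125, f(11/3) = 15/23, f(38/9) = 45/74, f(43/9) = 45/79, f(16/3) = 15/28, f(53/9) = 45/89, f(58/9) = 45/94, f(7) = 5/11.
Sum = Δt · [f(23/9) + f(28/9) + f(11/3) + ...].
Sum ≈ 2.92797.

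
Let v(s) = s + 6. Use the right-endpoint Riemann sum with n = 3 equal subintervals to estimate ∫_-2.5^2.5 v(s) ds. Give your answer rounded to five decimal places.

Δs = (2.5 − (-2.5))/3 = 5/3.
Right endpoints: -5/6, 5/6, 2.5.
v(-5/6) = 31/6, v(5/6) = 41/6, v(2.5) = 8.5.
Sum = Δs · [v(-5/6) + v(5/6) + v(2.5)].
Sum ≈ 34.16667.

34.16667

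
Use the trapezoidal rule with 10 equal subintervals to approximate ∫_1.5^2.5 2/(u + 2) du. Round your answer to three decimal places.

Δu = (2.5 − 1.5)/10 = 0.1.
f(1.5) = 4/7, f(1.6) = 5/9, f(1.7) = 20/37, f(1.8) = 10/19, f(1.9) = 20/39, f(2) = 0.5, f(2.1) = 20/41, f(2.2) = 10/21, f(2.3) = 20/43, f(2.4) = 5/11, f(2.5) = 4/9.
T_10 = (Δu/2)·[f(u_0) + 2f(u_1) + ... + 2f(u_{9}) + f(u_10)].
Sum ≈ 0.503.

0.503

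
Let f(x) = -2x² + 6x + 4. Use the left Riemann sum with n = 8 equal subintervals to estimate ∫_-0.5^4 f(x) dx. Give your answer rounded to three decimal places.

Δx = (4 − (-0.5))/8 = 0.5625.
Left endpoints: -0.5, 0.0625, 0.625, 1.1875, 1.75, 2.3125, 2.875, 3.4375.
f(-0.5) = 0.5, f(0.0625) = 4.3671875, f(0.625) = 6.96875, f(1.1875) = 8.3046875, f(1.75) = 8.375, f(2.3125) = 7.1796875, f(2.875) = 4.71875, f(3.4375) = 0.9921875.
Sum = Δx · [f(-0.5) + f(0.0625) + f(0.625) + ...].
Sum ≈ 23.291.

23.291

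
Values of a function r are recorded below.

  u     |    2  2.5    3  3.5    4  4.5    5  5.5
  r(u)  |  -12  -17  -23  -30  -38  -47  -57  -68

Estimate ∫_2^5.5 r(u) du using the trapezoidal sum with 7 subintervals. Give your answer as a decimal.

-126

Δu = 0.5.
T_7 = (0.5/2)·[(-12) + 2·(-17) + 2·(-23) + 2·(-30) + 2·(-38) + 2·(-47) + 2·(-57) + (-68)] = -126.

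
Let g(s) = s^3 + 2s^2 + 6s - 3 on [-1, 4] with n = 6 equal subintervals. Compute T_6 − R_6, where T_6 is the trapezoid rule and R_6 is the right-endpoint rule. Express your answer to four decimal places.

-52.0833

T_6 ≈ 140.844907.
R_6 ≈ 192.928241.
T_6 − R_6 ≈ -52.0833.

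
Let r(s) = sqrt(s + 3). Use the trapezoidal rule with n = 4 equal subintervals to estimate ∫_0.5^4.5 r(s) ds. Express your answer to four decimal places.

Δs = (4.5 − 0.5)/4 = 1.
r(0.5) ≈ 1.8708, r(1.5) ≈ 2.1213, r(2.5) ≈ 2.3452, r(3.5) ≈ 2.5495, r(4.5) ≈ 2.7386.
T_4 = (Δs/2)·[r(s_0) + 2r(s_1) + 2r(s_2) + 2r(s_3) + r(s_4)].
Sum ≈ 9.3208.

9.3208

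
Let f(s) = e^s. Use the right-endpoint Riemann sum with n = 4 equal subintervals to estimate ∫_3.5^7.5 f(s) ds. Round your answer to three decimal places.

2807.893

Δs = (7.5 − 3.5)/4 = 1.
Right endpoints: 4.5, 5.5, 6.5, 7.5.
f(4.5) ≈ 90.017, f(5.5) ≈ 244.692, f(6.5) ≈ 665.142, f(7.5) ≈ 1808.042.
Sum = Δs · [f(4.5) + f(5.5) + f(6.5) + f(7.5)].
Sum ≈ 2807.893.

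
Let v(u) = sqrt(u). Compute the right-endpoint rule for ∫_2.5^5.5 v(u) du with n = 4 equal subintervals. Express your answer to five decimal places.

Δu = (5.5 − 2.5)/4 = 0.75.
Right endpoints: 3.25, 4, 4.75, 5.5.
v(3.25) ≈ 1.80278, v(4) ≈ 2.00000, v(4.75) ≈ 2.17945, v(5.5) ≈ 2.34521.
Sum = Δu · [v(3.25) + v(4) + v(4.75) + v(5.5)].
Sum ≈ 6.24557.

6.24557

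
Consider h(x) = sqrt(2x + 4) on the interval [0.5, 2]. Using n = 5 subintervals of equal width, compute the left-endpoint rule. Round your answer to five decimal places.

Δx = (2 − 0.5)/5 = 0.3.
Left endpoints: 0.5, 0.8, 1.1, 1.4, 1.7.
h(0.5) ≈ 2.23607, h(0.8) ≈ 2.36643, h(1.1) ≈ 2.48998, h(1.4) ≈ 2.60768, h(1.7) ≈ 2.72029.
Sum = Δx · [h(0.5) + h(0.8) + h(1.1) + h(1.4) + h(1.7)].
Sum ≈ 3.72614.

3.72614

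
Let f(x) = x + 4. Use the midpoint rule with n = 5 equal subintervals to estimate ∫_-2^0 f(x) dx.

Δx = (0 − (-2))/5 = 0.4.
Midpoints: -1.8, -1.4, -1, -0.6, -0.2.
f(-1.8) = 2.2, f(-1.4) = 2.6, f(-1) = 3, f(-0.6) = 3.4, f(-0.2) = 3.8.
Sum = Δx · [f(-1.8) + f(-1.4) + f(-1) + f(-0.6) + f(-0.2)].
Sum = 6.

6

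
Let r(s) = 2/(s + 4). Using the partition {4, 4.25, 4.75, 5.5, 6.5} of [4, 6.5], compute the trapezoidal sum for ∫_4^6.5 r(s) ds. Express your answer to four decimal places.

Subinterval widths: 0.25, 0.5, 0.75, 1.
r(4) = 0.25, r(4.25) = 8/33, r(4.75) = 8/35, r(5.5) = 4/19, r(6.5) = 4/21.
On each subinterval the trapezoid contributes (Δs_i/2)·[r(s_{i-1}) + r(s_i)].
Sum ≈ 0.5445.

0.5445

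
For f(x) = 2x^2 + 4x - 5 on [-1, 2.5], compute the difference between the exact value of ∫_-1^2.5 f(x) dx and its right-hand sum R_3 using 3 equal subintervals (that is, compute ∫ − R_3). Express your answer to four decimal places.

Exact integral: ∫_-1^2.5 f(x) dx ≈ 4.083333.
R_3 ≈ 19.962963.
Error ≈ 4.083333 − 19.962963 ≈ -15.8796.

-15.8796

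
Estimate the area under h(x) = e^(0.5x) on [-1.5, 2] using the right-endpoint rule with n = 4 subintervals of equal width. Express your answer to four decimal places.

Δx = (2 − (-1.5))/4 = 0.875.
Right endpoints: -0.625, 0.25, 1.125, 2.
h(-0.625) ≈ 0.7316, h(0.25) ≈ 1.1331, h(1.125) ≈ 1.7551, h(2) ≈ 2.7183.
Sum = Δx · [h(-0.625) + h(0.25) + h(1.125) + h(2)].
Sum ≈ 5.5458.

5.5458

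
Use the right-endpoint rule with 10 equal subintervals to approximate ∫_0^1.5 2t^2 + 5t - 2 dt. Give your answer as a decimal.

5.78625

Δt = (1.5 − 0)/10 = 0.15.
Right endpoints: 0.15, 0.3, 0.45, 0.6, 0.75, 0.9, 1.05, 1.2, 1.35, 1.5.
f(0.15) = -1.205, f(0.3) = -0.32, f(0.45) = 0.655, f(0.6) = 1.72, f(0.75) = 2.875, f(0.9) = 4.12, f(1.05) = 5.455, f(1.2) = 6.88, f(1.35) = 8.395, f(1.5) = 10.
Sum = Δt · [f(0.15) + f(0.3) + f(0.45) + ...].
Sum = 5.78625.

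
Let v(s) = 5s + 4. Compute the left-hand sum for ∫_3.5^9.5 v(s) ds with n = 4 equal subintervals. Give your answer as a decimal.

196.5

Δs = (9.5 − 3.5)/4 = 1.5.
Left endpoints: 3.5, 5, 6.5, 8.
v(3.5) = 21.5, v(5) = 29, v(6.5) = 36.5, v(8) = 44.
Sum = Δs · [v(3.5) + v(5) + v(6.5) + v(8)].
Sum = 196.5.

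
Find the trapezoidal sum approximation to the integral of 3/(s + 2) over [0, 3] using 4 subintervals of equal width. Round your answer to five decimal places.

2.77795

Δs = (3 − 0)/4 = 0.75.
f(0) = 1.5, f(0.75) = 12/11, f(1.5) = 6/7, f(2.25) = 12/17, f(3) = 0.6.
T_4 = (Δs/2)·[f(s_0) + 2f(s_1) + 2f(s_2) + 2f(s_3) + f(s_4)].
Sum ≈ 2.77795.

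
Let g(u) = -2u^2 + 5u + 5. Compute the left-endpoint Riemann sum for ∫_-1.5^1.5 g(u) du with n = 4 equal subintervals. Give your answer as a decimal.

4.3125

Δu = (1.5 − (-1.5))/4 = 0.75.
Left endpoints: -1.5, -0.75, 0, 0.75.
g(-1.5) = -7, g(-0.75) = 0.125, g(0) = 5, g(0.75) = 7.625.
Sum = Δu · [g(-1.5) + g(-0.75) + g(0) + g(0.75)].
Sum = 4.3125.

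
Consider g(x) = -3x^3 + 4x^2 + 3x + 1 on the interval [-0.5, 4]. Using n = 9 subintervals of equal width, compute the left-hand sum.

Δx = (4 − (-0.5))/9 = 0.5.
Left endpoints: -0.5, 0, 0.5, 1, 1.5, 2, 2.5, 3, 3.5.
g(-0.5) = 0.875, g(0) = 1, g(0.5) = 3.125, g(1) = 5, g(1.5) = 4.375, g(2) = -1, g(2.5) = -13.375, g(3) = -35, g(3.5) = -68.125.
Sum = Δx · [g(-0.5) + g(0) + g(0.5) + ...].
Sum = -51.5625.

-51.5625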